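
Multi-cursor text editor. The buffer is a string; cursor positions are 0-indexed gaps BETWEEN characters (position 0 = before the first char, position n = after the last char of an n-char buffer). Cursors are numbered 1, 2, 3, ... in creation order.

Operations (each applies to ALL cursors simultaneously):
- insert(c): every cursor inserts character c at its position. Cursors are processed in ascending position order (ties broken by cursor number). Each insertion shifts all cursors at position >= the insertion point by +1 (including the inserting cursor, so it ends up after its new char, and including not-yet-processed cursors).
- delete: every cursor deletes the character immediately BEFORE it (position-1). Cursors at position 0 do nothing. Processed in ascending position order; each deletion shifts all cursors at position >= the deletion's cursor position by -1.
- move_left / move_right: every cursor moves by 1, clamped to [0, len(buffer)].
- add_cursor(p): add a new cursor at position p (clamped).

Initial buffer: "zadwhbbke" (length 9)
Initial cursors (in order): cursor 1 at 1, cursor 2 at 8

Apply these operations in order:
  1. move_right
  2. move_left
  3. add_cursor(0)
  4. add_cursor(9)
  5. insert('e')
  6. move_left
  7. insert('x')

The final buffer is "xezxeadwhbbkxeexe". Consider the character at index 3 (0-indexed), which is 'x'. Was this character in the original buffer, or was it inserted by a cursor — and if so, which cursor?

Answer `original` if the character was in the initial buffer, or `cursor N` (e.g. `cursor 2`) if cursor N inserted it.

After op 1 (move_right): buffer="zadwhbbke" (len 9), cursors c1@2 c2@9, authorship .........
After op 2 (move_left): buffer="zadwhbbke" (len 9), cursors c1@1 c2@8, authorship .........
After op 3 (add_cursor(0)): buffer="zadwhbbke" (len 9), cursors c3@0 c1@1 c2@8, authorship .........
After op 4 (add_cursor(9)): buffer="zadwhbbke" (len 9), cursors c3@0 c1@1 c2@8 c4@9, authorship .........
After op 5 (insert('e')): buffer="ezeadwhbbkeee" (len 13), cursors c3@1 c1@3 c2@11 c4@13, authorship 3.1.......2.4
After op 6 (move_left): buffer="ezeadwhbbkeee" (len 13), cursors c3@0 c1@2 c2@10 c4@12, authorship 3.1.......2.4
After op 7 (insert('x')): buffer="xezxeadwhbbkxeexe" (len 17), cursors c3@1 c1@4 c2@13 c4@16, authorship 33.11.......22.44
Authorship (.=original, N=cursor N): 3 3 . 1 1 . . . . . . . 2 2 . 4 4
Index 3: author = 1

Answer: cursor 1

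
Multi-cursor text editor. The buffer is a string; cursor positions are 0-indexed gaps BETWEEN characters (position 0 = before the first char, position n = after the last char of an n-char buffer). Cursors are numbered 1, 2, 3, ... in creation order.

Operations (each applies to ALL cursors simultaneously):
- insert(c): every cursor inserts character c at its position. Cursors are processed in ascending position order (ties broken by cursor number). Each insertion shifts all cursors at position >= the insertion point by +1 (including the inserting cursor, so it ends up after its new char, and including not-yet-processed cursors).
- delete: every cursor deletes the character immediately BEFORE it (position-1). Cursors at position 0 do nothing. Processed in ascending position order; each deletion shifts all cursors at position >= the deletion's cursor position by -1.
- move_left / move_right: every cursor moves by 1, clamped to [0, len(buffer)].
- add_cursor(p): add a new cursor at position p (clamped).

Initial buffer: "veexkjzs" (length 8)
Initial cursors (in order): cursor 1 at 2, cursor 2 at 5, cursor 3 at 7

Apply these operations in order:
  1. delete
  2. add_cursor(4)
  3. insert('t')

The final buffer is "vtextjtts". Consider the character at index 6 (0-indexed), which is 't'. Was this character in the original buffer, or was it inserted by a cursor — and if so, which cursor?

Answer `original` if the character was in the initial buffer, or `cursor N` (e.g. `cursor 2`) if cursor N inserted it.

After op 1 (delete): buffer="vexjs" (len 5), cursors c1@1 c2@3 c3@4, authorship .....
After op 2 (add_cursor(4)): buffer="vexjs" (len 5), cursors c1@1 c2@3 c3@4 c4@4, authorship .....
After op 3 (insert('t')): buffer="vtextjtts" (len 9), cursors c1@2 c2@5 c3@8 c4@8, authorship .1..2.34.
Authorship (.=original, N=cursor N): . 1 . . 2 . 3 4 .
Index 6: author = 3

Answer: cursor 3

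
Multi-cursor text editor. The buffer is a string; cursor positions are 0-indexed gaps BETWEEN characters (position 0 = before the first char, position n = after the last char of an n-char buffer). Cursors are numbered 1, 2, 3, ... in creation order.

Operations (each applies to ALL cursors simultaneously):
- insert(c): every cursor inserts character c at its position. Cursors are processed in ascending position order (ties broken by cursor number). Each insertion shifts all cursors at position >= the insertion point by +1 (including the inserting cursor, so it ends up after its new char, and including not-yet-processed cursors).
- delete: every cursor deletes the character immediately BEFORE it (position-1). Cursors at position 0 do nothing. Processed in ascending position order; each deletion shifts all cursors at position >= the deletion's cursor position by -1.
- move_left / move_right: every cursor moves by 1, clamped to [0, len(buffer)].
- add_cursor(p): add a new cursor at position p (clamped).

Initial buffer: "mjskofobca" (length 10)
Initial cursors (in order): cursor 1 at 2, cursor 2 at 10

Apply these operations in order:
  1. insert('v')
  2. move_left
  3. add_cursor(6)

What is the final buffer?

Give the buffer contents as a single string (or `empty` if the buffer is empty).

After op 1 (insert('v')): buffer="mjvskofobcav" (len 12), cursors c1@3 c2@12, authorship ..1........2
After op 2 (move_left): buffer="mjvskofobcav" (len 12), cursors c1@2 c2@11, authorship ..1........2
After op 3 (add_cursor(6)): buffer="mjvskofobcav" (len 12), cursors c1@2 c3@6 c2@11, authorship ..1........2

Answer: mjvskofobcav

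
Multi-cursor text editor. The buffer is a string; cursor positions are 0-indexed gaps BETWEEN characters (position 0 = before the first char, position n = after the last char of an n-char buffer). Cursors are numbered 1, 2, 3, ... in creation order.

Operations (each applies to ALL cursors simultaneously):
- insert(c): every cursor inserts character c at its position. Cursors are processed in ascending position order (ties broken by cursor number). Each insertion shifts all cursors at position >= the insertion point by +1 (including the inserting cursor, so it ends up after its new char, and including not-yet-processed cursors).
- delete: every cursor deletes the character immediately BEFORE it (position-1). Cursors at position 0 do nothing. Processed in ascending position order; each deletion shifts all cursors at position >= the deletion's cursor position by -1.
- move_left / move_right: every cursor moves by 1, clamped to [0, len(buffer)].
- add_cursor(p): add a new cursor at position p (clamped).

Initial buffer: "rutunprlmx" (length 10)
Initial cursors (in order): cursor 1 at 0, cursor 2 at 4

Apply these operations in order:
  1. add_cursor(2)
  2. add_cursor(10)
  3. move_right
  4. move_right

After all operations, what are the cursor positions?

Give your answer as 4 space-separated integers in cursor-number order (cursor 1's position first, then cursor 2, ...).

After op 1 (add_cursor(2)): buffer="rutunprlmx" (len 10), cursors c1@0 c3@2 c2@4, authorship ..........
After op 2 (add_cursor(10)): buffer="rutunprlmx" (len 10), cursors c1@0 c3@2 c2@4 c4@10, authorship ..........
After op 3 (move_right): buffer="rutunprlmx" (len 10), cursors c1@1 c3@3 c2@5 c4@10, authorship ..........
After op 4 (move_right): buffer="rutunprlmx" (len 10), cursors c1@2 c3@4 c2@6 c4@10, authorship ..........

Answer: 2 6 4 10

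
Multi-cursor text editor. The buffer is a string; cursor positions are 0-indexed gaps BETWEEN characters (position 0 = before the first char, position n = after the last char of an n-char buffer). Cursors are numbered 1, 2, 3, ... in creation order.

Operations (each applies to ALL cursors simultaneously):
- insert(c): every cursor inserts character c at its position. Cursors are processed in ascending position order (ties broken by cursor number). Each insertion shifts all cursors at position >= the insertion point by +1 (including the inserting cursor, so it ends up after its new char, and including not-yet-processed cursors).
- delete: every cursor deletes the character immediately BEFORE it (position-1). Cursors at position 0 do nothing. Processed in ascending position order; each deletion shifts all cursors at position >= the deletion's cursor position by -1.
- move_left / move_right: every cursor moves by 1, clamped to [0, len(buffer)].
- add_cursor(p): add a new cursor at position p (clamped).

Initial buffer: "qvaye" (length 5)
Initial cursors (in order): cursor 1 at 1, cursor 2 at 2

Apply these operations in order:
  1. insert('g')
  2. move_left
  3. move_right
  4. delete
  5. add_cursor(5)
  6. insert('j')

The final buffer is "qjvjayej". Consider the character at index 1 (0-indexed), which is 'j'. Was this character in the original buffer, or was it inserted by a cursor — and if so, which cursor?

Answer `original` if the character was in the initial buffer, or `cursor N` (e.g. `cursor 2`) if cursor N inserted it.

Answer: cursor 1

Derivation:
After op 1 (insert('g')): buffer="qgvgaye" (len 7), cursors c1@2 c2@4, authorship .1.2...
After op 2 (move_left): buffer="qgvgaye" (len 7), cursors c1@1 c2@3, authorship .1.2...
After op 3 (move_right): buffer="qgvgaye" (len 7), cursors c1@2 c2@4, authorship .1.2...
After op 4 (delete): buffer="qvaye" (len 5), cursors c1@1 c2@2, authorship .....
After op 5 (add_cursor(5)): buffer="qvaye" (len 5), cursors c1@1 c2@2 c3@5, authorship .....
After op 6 (insert('j')): buffer="qjvjayej" (len 8), cursors c1@2 c2@4 c3@8, authorship .1.2...3
Authorship (.=original, N=cursor N): . 1 . 2 . . . 3
Index 1: author = 1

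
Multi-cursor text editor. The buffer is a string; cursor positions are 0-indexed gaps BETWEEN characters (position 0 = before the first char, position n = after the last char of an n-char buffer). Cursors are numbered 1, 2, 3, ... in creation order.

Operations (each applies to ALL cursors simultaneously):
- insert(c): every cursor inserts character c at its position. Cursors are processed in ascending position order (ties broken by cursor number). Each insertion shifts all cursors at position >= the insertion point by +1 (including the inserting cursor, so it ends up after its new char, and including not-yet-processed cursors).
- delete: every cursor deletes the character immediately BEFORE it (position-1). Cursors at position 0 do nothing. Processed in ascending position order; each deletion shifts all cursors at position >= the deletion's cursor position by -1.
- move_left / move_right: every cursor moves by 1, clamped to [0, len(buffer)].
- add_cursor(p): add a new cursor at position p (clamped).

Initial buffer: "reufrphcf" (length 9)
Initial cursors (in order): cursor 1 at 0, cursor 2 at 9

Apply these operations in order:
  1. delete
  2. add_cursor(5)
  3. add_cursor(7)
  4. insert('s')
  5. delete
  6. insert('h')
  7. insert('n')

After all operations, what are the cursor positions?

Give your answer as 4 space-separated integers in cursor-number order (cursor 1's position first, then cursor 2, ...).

Answer: 2 16 9 13

Derivation:
After op 1 (delete): buffer="reufrphc" (len 8), cursors c1@0 c2@8, authorship ........
After op 2 (add_cursor(5)): buffer="reufrphc" (len 8), cursors c1@0 c3@5 c2@8, authorship ........
After op 3 (add_cursor(7)): buffer="reufrphc" (len 8), cursors c1@0 c3@5 c4@7 c2@8, authorship ........
After op 4 (insert('s')): buffer="sreufrsphscs" (len 12), cursors c1@1 c3@7 c4@10 c2@12, authorship 1.....3..4.2
After op 5 (delete): buffer="reufrphc" (len 8), cursors c1@0 c3@5 c4@7 c2@8, authorship ........
After op 6 (insert('h')): buffer="hreufrhphhch" (len 12), cursors c1@1 c3@7 c4@10 c2@12, authorship 1.....3..4.2
After op 7 (insert('n')): buffer="hnreufrhnphhnchn" (len 16), cursors c1@2 c3@9 c4@13 c2@16, authorship 11.....33..44.22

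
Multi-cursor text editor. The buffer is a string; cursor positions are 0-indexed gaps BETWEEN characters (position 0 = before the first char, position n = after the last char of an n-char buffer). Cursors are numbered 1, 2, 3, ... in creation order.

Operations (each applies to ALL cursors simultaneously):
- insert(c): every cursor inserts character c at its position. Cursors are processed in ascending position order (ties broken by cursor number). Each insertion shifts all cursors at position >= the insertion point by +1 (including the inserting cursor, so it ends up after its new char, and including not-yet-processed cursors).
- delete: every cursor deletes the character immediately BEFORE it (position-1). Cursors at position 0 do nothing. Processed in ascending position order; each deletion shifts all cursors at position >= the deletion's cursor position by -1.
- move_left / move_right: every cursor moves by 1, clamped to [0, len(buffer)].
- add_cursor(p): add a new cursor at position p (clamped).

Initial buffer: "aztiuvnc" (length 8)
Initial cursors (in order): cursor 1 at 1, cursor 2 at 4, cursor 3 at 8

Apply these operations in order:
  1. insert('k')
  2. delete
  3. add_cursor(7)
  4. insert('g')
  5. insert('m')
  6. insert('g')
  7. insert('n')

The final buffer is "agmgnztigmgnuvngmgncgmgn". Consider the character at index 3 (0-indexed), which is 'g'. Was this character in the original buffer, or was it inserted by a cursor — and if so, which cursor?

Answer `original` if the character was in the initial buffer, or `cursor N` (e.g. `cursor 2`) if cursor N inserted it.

After op 1 (insert('k')): buffer="akztikuvnck" (len 11), cursors c1@2 c2@6 c3@11, authorship .1...2....3
After op 2 (delete): buffer="aztiuvnc" (len 8), cursors c1@1 c2@4 c3@8, authorship ........
After op 3 (add_cursor(7)): buffer="aztiuvnc" (len 8), cursors c1@1 c2@4 c4@7 c3@8, authorship ........
After op 4 (insert('g')): buffer="agztiguvngcg" (len 12), cursors c1@2 c2@6 c4@10 c3@12, authorship .1...2...4.3
After op 5 (insert('m')): buffer="agmztigmuvngmcgm" (len 16), cursors c1@3 c2@8 c4@13 c3@16, authorship .11...22...44.33
After op 6 (insert('g')): buffer="agmgztigmguvngmgcgmg" (len 20), cursors c1@4 c2@10 c4@16 c3@20, authorship .111...222...444.333
After op 7 (insert('n')): buffer="agmgnztigmgnuvngmgncgmgn" (len 24), cursors c1@5 c2@12 c4@19 c3@24, authorship .1111...2222...4444.3333
Authorship (.=original, N=cursor N): . 1 1 1 1 . . . 2 2 2 2 . . . 4 4 4 4 . 3 3 3 3
Index 3: author = 1

Answer: cursor 1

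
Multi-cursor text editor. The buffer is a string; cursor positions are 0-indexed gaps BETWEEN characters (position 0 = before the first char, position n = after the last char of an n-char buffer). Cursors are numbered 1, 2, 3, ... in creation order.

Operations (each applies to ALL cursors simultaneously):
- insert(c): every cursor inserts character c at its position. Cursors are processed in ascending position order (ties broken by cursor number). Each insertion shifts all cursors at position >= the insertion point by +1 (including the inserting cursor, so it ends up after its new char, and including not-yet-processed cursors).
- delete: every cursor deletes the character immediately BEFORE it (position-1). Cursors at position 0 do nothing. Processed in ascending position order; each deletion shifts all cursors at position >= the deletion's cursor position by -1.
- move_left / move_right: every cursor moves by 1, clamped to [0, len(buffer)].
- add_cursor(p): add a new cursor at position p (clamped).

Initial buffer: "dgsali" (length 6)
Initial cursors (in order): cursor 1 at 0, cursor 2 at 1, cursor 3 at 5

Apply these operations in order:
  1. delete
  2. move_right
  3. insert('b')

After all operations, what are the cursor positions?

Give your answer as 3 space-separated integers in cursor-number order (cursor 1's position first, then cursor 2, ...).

Answer: 3 3 7

Derivation:
After op 1 (delete): buffer="gsai" (len 4), cursors c1@0 c2@0 c3@3, authorship ....
After op 2 (move_right): buffer="gsai" (len 4), cursors c1@1 c2@1 c3@4, authorship ....
After op 3 (insert('b')): buffer="gbbsaib" (len 7), cursors c1@3 c2@3 c3@7, authorship .12...3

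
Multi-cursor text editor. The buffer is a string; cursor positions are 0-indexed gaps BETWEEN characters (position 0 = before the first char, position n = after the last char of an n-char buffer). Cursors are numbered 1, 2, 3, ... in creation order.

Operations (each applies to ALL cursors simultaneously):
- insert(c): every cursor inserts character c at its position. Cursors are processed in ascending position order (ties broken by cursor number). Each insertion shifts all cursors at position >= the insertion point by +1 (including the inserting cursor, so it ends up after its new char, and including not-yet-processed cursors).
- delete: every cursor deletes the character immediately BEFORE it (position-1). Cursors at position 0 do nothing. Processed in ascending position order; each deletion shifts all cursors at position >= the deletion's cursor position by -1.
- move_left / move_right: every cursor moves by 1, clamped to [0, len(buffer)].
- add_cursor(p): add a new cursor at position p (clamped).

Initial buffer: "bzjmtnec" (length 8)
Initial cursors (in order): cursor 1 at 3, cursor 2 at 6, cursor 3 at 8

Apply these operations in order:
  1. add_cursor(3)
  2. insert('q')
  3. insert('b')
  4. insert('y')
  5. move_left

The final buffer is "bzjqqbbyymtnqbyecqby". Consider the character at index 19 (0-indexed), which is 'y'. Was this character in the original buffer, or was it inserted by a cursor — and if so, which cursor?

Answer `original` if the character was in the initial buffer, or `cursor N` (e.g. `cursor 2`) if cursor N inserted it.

After op 1 (add_cursor(3)): buffer="bzjmtnec" (len 8), cursors c1@3 c4@3 c2@6 c3@8, authorship ........
After op 2 (insert('q')): buffer="bzjqqmtnqecq" (len 12), cursors c1@5 c4@5 c2@9 c3@12, authorship ...14...2..3
After op 3 (insert('b')): buffer="bzjqqbbmtnqbecqb" (len 16), cursors c1@7 c4@7 c2@12 c3@16, authorship ...1414...22..33
After op 4 (insert('y')): buffer="bzjqqbbyymtnqbyecqby" (len 20), cursors c1@9 c4@9 c2@15 c3@20, authorship ...141414...222..333
After op 5 (move_left): buffer="bzjqqbbyymtnqbyecqby" (len 20), cursors c1@8 c4@8 c2@14 c3@19, authorship ...141414...222..333
Authorship (.=original, N=cursor N): . . . 1 4 1 4 1 4 . . . 2 2 2 . . 3 3 3
Index 19: author = 3

Answer: cursor 3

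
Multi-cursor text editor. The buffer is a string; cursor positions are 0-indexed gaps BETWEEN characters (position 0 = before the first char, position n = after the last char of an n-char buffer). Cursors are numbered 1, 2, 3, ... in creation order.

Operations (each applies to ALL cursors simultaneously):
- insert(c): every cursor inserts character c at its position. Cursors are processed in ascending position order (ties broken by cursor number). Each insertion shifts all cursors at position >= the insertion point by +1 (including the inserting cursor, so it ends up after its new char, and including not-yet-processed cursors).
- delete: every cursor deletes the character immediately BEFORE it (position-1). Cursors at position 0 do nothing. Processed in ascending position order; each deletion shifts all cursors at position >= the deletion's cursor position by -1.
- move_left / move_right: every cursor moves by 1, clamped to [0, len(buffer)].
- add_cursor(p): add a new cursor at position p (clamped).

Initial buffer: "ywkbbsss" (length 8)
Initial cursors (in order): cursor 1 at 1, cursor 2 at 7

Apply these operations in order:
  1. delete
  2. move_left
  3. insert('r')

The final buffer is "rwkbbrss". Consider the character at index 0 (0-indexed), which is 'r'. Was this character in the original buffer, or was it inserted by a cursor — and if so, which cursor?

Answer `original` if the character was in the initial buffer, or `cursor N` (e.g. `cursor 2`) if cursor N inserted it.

After op 1 (delete): buffer="wkbbss" (len 6), cursors c1@0 c2@5, authorship ......
After op 2 (move_left): buffer="wkbbss" (len 6), cursors c1@0 c2@4, authorship ......
After op 3 (insert('r')): buffer="rwkbbrss" (len 8), cursors c1@1 c2@6, authorship 1....2..
Authorship (.=original, N=cursor N): 1 . . . . 2 . .
Index 0: author = 1

Answer: cursor 1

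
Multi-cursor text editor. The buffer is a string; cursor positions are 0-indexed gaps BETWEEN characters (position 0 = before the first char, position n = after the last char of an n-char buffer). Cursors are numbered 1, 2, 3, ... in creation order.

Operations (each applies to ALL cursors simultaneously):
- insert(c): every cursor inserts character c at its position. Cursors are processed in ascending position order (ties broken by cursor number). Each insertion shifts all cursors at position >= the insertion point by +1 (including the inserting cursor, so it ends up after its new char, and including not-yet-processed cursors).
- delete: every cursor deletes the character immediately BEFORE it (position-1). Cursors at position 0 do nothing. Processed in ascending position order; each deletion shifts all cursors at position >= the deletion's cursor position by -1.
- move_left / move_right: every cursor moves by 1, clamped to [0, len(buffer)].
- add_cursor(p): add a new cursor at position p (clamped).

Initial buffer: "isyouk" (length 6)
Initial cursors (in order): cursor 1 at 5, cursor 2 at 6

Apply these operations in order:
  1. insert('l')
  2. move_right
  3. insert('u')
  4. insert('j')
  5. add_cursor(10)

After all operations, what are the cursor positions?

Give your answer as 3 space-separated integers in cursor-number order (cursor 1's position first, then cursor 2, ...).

After op 1 (insert('l')): buffer="isyoulkl" (len 8), cursors c1@6 c2@8, authorship .....1.2
After op 2 (move_right): buffer="isyoulkl" (len 8), cursors c1@7 c2@8, authorship .....1.2
After op 3 (insert('u')): buffer="isyoulkulu" (len 10), cursors c1@8 c2@10, authorship .....1.122
After op 4 (insert('j')): buffer="isyoulkujluj" (len 12), cursors c1@9 c2@12, authorship .....1.11222
After op 5 (add_cursor(10)): buffer="isyoulkujluj" (len 12), cursors c1@9 c3@10 c2@12, authorship .....1.11222

Answer: 9 12 10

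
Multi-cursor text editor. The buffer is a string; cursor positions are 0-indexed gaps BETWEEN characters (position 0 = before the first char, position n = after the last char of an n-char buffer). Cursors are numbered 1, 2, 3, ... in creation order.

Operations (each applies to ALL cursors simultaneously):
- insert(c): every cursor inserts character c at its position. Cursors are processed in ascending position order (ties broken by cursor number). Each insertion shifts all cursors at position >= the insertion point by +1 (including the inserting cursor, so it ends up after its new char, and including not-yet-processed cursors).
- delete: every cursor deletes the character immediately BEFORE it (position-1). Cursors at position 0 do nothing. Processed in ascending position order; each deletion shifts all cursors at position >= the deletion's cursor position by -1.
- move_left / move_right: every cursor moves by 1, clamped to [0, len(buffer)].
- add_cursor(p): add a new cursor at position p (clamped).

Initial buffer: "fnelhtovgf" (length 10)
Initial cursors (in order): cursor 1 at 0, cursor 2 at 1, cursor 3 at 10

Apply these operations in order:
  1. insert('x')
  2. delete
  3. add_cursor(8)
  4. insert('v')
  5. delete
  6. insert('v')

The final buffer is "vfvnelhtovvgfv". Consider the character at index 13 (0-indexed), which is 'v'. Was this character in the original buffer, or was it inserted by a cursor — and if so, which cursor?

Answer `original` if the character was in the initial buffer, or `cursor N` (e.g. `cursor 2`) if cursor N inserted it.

After op 1 (insert('x')): buffer="xfxnelhtovgfx" (len 13), cursors c1@1 c2@3 c3@13, authorship 1.2.........3
After op 2 (delete): buffer="fnelhtovgf" (len 10), cursors c1@0 c2@1 c3@10, authorship ..........
After op 3 (add_cursor(8)): buffer="fnelhtovgf" (len 10), cursors c1@0 c2@1 c4@8 c3@10, authorship ..........
After op 4 (insert('v')): buffer="vfvnelhtovvgfv" (len 14), cursors c1@1 c2@3 c4@11 c3@14, authorship 1.2.......4..3
After op 5 (delete): buffer="fnelhtovgf" (len 10), cursors c1@0 c2@1 c4@8 c3@10, authorship ..........
After op 6 (insert('v')): buffer="vfvnelhtovvgfv" (len 14), cursors c1@1 c2@3 c4@11 c3@14, authorship 1.2.......4..3
Authorship (.=original, N=cursor N): 1 . 2 . . . . . . . 4 . . 3
Index 13: author = 3

Answer: cursor 3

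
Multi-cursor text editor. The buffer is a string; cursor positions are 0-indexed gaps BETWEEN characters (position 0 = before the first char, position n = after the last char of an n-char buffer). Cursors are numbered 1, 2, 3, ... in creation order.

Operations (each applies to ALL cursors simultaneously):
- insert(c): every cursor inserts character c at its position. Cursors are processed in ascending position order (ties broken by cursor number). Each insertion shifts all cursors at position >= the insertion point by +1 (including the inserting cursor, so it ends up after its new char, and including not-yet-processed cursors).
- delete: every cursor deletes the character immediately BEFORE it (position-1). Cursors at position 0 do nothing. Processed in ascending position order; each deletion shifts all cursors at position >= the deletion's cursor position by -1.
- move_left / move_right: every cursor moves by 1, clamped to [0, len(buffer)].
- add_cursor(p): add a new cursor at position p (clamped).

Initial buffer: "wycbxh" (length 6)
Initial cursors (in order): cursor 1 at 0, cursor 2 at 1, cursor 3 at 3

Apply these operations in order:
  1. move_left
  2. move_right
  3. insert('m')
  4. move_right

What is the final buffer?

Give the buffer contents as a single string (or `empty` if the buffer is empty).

After op 1 (move_left): buffer="wycbxh" (len 6), cursors c1@0 c2@0 c3@2, authorship ......
After op 2 (move_right): buffer="wycbxh" (len 6), cursors c1@1 c2@1 c3@3, authorship ......
After op 3 (insert('m')): buffer="wmmycmbxh" (len 9), cursors c1@3 c2@3 c3@6, authorship .12..3...
After op 4 (move_right): buffer="wmmycmbxh" (len 9), cursors c1@4 c2@4 c3@7, authorship .12..3...

Answer: wmmycmbxh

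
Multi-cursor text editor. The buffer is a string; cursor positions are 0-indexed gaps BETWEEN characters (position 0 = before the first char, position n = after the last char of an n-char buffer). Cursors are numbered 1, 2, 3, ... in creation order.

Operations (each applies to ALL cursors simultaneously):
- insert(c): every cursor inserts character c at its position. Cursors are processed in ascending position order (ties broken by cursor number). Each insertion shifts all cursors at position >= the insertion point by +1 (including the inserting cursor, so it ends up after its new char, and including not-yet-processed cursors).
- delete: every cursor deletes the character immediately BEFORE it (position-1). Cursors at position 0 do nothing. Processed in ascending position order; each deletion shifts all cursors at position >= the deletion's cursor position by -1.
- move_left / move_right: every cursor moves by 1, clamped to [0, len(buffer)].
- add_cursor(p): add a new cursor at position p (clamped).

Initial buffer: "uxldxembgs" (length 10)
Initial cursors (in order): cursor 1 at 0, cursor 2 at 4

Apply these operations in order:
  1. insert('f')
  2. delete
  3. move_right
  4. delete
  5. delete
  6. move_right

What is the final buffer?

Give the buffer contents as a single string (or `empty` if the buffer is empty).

Answer: xlembgs

Derivation:
After op 1 (insert('f')): buffer="fuxldfxembgs" (len 12), cursors c1@1 c2@6, authorship 1....2......
After op 2 (delete): buffer="uxldxembgs" (len 10), cursors c1@0 c2@4, authorship ..........
After op 3 (move_right): buffer="uxldxembgs" (len 10), cursors c1@1 c2@5, authorship ..........
After op 4 (delete): buffer="xldembgs" (len 8), cursors c1@0 c2@3, authorship ........
After op 5 (delete): buffer="xlembgs" (len 7), cursors c1@0 c2@2, authorship .......
After op 6 (move_right): buffer="xlembgs" (len 7), cursors c1@1 c2@3, authorship .......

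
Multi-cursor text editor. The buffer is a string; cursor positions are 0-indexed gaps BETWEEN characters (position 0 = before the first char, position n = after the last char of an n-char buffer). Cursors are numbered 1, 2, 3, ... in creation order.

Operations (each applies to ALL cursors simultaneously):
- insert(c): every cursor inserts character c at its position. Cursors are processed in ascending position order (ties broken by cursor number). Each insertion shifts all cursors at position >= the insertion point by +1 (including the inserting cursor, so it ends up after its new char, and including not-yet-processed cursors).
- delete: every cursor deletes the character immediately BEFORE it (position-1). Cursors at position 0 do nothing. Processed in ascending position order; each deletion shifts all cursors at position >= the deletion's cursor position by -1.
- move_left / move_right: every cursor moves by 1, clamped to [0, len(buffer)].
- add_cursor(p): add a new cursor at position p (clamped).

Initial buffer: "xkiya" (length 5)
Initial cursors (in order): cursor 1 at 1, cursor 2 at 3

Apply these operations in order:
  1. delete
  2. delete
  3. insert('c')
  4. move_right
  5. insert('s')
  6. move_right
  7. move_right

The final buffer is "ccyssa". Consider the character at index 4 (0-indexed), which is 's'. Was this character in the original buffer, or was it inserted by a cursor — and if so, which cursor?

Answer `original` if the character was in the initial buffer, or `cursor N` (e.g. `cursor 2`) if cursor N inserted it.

After op 1 (delete): buffer="kya" (len 3), cursors c1@0 c2@1, authorship ...
After op 2 (delete): buffer="ya" (len 2), cursors c1@0 c2@0, authorship ..
After op 3 (insert('c')): buffer="ccya" (len 4), cursors c1@2 c2@2, authorship 12..
After op 4 (move_right): buffer="ccya" (len 4), cursors c1@3 c2@3, authorship 12..
After op 5 (insert('s')): buffer="ccyssa" (len 6), cursors c1@5 c2@5, authorship 12.12.
After op 6 (move_right): buffer="ccyssa" (len 6), cursors c1@6 c2@6, authorship 12.12.
After op 7 (move_right): buffer="ccyssa" (len 6), cursors c1@6 c2@6, authorship 12.12.
Authorship (.=original, N=cursor N): 1 2 . 1 2 .
Index 4: author = 2

Answer: cursor 2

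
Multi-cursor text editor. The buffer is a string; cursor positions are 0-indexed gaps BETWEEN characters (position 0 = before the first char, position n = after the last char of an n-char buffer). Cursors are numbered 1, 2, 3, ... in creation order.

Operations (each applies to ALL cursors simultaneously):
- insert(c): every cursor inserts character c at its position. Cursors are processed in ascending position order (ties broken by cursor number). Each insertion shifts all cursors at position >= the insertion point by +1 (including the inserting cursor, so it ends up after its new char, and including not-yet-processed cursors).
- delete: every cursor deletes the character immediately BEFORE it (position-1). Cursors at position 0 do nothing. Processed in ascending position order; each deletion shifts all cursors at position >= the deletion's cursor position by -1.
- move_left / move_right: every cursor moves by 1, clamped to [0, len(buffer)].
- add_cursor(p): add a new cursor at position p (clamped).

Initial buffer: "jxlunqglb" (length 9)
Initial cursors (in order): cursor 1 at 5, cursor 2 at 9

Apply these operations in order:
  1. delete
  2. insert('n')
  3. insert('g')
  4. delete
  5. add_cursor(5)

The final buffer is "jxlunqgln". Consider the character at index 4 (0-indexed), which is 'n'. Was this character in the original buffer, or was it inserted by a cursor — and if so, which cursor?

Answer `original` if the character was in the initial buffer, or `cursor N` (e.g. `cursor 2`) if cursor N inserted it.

After op 1 (delete): buffer="jxluqgl" (len 7), cursors c1@4 c2@7, authorship .......
After op 2 (insert('n')): buffer="jxlunqgln" (len 9), cursors c1@5 c2@9, authorship ....1...2
After op 3 (insert('g')): buffer="jxlungqglng" (len 11), cursors c1@6 c2@11, authorship ....11...22
After op 4 (delete): buffer="jxlunqgln" (len 9), cursors c1@5 c2@9, authorship ....1...2
After op 5 (add_cursor(5)): buffer="jxlunqgln" (len 9), cursors c1@5 c3@5 c2@9, authorship ....1...2
Authorship (.=original, N=cursor N): . . . . 1 . . . 2
Index 4: author = 1

Answer: cursor 1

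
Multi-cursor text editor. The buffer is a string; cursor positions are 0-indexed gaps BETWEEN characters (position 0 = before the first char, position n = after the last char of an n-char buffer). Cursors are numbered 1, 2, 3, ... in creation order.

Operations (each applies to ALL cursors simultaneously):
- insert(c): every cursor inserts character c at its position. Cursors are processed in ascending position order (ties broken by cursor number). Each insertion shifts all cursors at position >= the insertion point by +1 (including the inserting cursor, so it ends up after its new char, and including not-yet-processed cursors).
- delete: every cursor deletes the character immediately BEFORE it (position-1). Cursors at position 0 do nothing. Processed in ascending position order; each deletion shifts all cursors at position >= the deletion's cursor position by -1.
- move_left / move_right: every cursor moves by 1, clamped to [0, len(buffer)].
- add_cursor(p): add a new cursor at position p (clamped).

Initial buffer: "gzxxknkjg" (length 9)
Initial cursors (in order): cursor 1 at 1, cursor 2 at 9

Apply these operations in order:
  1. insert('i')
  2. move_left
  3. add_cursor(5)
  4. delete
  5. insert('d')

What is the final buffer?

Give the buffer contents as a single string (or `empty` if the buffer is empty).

After op 1 (insert('i')): buffer="gizxxknkjgi" (len 11), cursors c1@2 c2@11, authorship .1........2
After op 2 (move_left): buffer="gizxxknkjgi" (len 11), cursors c1@1 c2@10, authorship .1........2
After op 3 (add_cursor(5)): buffer="gizxxknkjgi" (len 11), cursors c1@1 c3@5 c2@10, authorship .1........2
After op 4 (delete): buffer="izxknkji" (len 8), cursors c1@0 c3@3 c2@7, authorship 1......2
After op 5 (insert('d')): buffer="dizxdknkjdi" (len 11), cursors c1@1 c3@5 c2@10, authorship 11..3....22

Answer: dizxdknkjdi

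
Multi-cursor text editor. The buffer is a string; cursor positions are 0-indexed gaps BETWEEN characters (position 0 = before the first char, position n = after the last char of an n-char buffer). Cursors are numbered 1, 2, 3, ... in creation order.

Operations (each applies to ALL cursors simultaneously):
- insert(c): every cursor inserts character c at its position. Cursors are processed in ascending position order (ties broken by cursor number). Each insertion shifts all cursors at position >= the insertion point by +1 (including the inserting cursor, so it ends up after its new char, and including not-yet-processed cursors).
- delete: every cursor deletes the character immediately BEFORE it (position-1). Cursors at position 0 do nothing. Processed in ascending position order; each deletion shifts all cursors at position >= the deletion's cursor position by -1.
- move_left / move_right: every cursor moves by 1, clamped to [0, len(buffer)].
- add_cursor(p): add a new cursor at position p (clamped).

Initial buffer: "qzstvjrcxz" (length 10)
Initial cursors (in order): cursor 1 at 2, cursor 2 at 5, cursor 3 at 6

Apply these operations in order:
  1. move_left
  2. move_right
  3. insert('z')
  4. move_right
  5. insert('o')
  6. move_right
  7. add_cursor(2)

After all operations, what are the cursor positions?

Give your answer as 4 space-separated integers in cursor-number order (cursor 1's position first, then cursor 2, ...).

Answer: 6 11 14 2

Derivation:
After op 1 (move_left): buffer="qzstvjrcxz" (len 10), cursors c1@1 c2@4 c3@5, authorship ..........
After op 2 (move_right): buffer="qzstvjrcxz" (len 10), cursors c1@2 c2@5 c3@6, authorship ..........
After op 3 (insert('z')): buffer="qzzstvzjzrcxz" (len 13), cursors c1@3 c2@7 c3@9, authorship ..1...2.3....
After op 4 (move_right): buffer="qzzstvzjzrcxz" (len 13), cursors c1@4 c2@8 c3@10, authorship ..1...2.3....
After op 5 (insert('o')): buffer="qzzsotvzjozrocxz" (len 16), cursors c1@5 c2@10 c3@13, authorship ..1.1..2.23.3...
After op 6 (move_right): buffer="qzzsotvzjozrocxz" (len 16), cursors c1@6 c2@11 c3@14, authorship ..1.1..2.23.3...
After op 7 (add_cursor(2)): buffer="qzzsotvzjozrocxz" (len 16), cursors c4@2 c1@6 c2@11 c3@14, authorship ..1.1..2.23.3...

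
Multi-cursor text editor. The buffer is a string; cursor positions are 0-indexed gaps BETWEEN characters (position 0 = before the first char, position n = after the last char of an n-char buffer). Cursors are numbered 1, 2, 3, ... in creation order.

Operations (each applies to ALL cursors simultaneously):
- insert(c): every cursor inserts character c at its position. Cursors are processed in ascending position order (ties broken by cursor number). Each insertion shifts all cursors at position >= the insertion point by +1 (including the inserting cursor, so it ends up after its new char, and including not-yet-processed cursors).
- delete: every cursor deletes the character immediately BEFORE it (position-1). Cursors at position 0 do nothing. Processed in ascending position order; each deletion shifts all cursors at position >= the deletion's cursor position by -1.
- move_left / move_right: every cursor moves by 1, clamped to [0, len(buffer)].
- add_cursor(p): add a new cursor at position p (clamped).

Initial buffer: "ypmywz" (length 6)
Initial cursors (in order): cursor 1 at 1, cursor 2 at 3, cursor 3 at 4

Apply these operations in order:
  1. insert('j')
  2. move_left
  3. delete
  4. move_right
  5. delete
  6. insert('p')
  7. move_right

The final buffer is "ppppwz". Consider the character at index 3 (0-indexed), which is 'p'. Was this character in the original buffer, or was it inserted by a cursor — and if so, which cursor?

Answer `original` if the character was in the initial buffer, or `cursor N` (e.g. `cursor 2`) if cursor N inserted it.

After op 1 (insert('j')): buffer="yjpmjyjwz" (len 9), cursors c1@2 c2@5 c3@7, authorship .1..2.3..
After op 2 (move_left): buffer="yjpmjyjwz" (len 9), cursors c1@1 c2@4 c3@6, authorship .1..2.3..
After op 3 (delete): buffer="jpjjwz" (len 6), cursors c1@0 c2@2 c3@3, authorship 1.23..
After op 4 (move_right): buffer="jpjjwz" (len 6), cursors c1@1 c2@3 c3@4, authorship 1.23..
After op 5 (delete): buffer="pwz" (len 3), cursors c1@0 c2@1 c3@1, authorship ...
After op 6 (insert('p')): buffer="ppppwz" (len 6), cursors c1@1 c2@4 c3@4, authorship 1.23..
After op 7 (move_right): buffer="ppppwz" (len 6), cursors c1@2 c2@5 c3@5, authorship 1.23..
Authorship (.=original, N=cursor N): 1 . 2 3 . .
Index 3: author = 3

Answer: cursor 3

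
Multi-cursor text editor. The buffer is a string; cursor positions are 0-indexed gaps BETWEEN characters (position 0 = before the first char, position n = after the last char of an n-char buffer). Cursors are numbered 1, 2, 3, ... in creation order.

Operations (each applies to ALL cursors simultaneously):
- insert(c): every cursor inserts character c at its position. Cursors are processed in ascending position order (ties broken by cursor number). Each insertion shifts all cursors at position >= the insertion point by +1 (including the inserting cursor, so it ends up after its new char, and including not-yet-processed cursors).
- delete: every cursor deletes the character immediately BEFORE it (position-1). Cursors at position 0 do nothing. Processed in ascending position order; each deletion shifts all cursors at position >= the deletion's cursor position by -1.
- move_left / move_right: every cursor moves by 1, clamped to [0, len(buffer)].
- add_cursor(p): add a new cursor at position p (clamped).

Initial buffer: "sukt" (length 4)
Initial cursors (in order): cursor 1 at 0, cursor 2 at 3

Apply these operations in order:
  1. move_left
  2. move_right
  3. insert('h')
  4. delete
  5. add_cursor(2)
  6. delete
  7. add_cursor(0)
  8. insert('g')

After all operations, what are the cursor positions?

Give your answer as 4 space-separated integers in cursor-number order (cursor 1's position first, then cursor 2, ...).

Answer: 4 4 4 4

Derivation:
After op 1 (move_left): buffer="sukt" (len 4), cursors c1@0 c2@2, authorship ....
After op 2 (move_right): buffer="sukt" (len 4), cursors c1@1 c2@3, authorship ....
After op 3 (insert('h')): buffer="shukht" (len 6), cursors c1@2 c2@5, authorship .1..2.
After op 4 (delete): buffer="sukt" (len 4), cursors c1@1 c2@3, authorship ....
After op 5 (add_cursor(2)): buffer="sukt" (len 4), cursors c1@1 c3@2 c2@3, authorship ....
After op 6 (delete): buffer="t" (len 1), cursors c1@0 c2@0 c3@0, authorship .
After op 7 (add_cursor(0)): buffer="t" (len 1), cursors c1@0 c2@0 c3@0 c4@0, authorship .
After op 8 (insert('g')): buffer="ggggt" (len 5), cursors c1@4 c2@4 c3@4 c4@4, authorship 1234.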